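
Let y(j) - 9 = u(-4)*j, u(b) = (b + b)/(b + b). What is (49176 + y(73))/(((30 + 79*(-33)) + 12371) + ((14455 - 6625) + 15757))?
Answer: 49258/33381 ≈ 1.4756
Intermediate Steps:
u(b) = 1 (u(b) = (2*b)/((2*b)) = (2*b)*(1/(2*b)) = 1)
y(j) = 9 + j (y(j) = 9 + 1*j = 9 + j)
(49176 + y(73))/(((30 + 79*(-33)) + 12371) + ((14455 - 6625) + 15757)) = (49176 + (9 + 73))/(((30 + 79*(-33)) + 12371) + ((14455 - 6625) + 15757)) = (49176 + 82)/(((30 - 2607) + 12371) + (7830 + 15757)) = 49258/((-2577 + 12371) + 23587) = 49258/(9794 + 23587) = 49258/33381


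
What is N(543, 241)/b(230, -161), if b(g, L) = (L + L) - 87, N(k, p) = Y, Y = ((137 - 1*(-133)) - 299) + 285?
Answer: -256/409 ≈ -0.62592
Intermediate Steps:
Y = 256 (Y = ((137 + 133) - 299) + 285 = (270 - 299) + 285 = -29 + 285 = 256)
N(k, p) = 256
b(g, L) = -87 + 2*L (b(g, L) = 2*L - 87 = -87 + 2*L)
N(543, 241)/b(230, -161) = 256/(-87 + 2*(-161)) = 256/(-87 - 322) = 256/(-409) = 256*(-1/409) = -256/409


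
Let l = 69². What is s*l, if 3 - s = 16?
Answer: -61893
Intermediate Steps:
l = 4761
s = -13 (s = 3 - 1*16 = 3 - 16 = -13)
s*l = -13*4761 = -61893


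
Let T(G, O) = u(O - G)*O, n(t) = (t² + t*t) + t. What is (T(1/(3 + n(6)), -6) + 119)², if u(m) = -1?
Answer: 15625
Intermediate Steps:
n(t) = t + 2*t² (n(t) = (t² + t²) + t = 2*t² + t = t + 2*t²)
T(G, O) = -O
(T(1/(3 + n(6)), -6) + 119)² = (-1*(-6) + 119)² = (6 + 119)² = 125² = 15625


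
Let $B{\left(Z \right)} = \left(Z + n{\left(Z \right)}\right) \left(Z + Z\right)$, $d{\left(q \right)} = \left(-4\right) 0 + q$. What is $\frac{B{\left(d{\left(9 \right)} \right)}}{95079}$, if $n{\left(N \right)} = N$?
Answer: $\frac{108}{31693} \approx 0.0034077$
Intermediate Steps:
$d{\left(q \right)} = q$ ($d{\left(q \right)} = 0 + q = q$)
$B{\left(Z \right)} = 4 Z^{2}$ ($B{\left(Z \right)} = \left(Z + Z\right) \left(Z + Z\right) = 2 Z 2 Z = 4 Z^{2}$)
$\frac{B{\left(d{\left(9 \right)} \right)}}{95079} = \frac{4 \cdot 9^{2}}{95079} = 4 \cdot 81 \cdot \frac{1}{95079} = 324 \cdot \frac{1}{95079} = \frac{108}{31693}$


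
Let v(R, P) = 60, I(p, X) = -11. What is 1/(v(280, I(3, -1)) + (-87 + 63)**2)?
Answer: 1/636 ≈ 0.0015723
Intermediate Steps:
1/(v(280, I(3, -1)) + (-87 + 63)**2) = 1/(60 + (-87 + 63)**2) = 1/(60 + (-24)**2) = 1/(60 + 576) = 1/636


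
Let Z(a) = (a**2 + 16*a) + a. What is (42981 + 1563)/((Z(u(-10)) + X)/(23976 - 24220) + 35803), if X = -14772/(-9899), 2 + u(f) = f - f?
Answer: 53794808832/43238636533 ≈ 1.2441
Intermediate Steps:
u(f) = -2 (u(f) = -2 + (f - f) = -2 + 0 = -2)
Z(a) = a**2 + 17*a
X = 14772/9899 (X = -14772*(-1/9899) = 14772/9899 ≈ 1.4923)
(42981 + 1563)/((Z(u(-10)) + X)/(23976 - 24220) + 35803) = (42981 + 1563)/((-2*(17 - 2) + 14772/9899)/(23976 - 24220) + 35803) = 44544/((-2*15 + 14772/9899)/(-244) + 35803) = 44544/((-30 + 14772/9899)*(-1/244) + 35803) = 44544/(-282198/9899*(-1/244) + 35803) = 44544/(141099/1207678 + 35803) = 44544/(43238636533/1207678) = 44544*(1207678/43238636533) = 53794808832/43238636533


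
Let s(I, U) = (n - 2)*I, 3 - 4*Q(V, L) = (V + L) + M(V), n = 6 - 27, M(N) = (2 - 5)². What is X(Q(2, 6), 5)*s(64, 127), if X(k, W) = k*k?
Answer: -18032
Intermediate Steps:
M(N) = 9 (M(N) = (-3)² = 9)
n = -21
Q(V, L) = -3/2 - L/4 - V/4 (Q(V, L) = ¾ - ((V + L) + 9)/4 = ¾ - ((L + V) + 9)/4 = ¾ - (9 + L + V)/4 = ¾ + (-9/4 - L/4 - V/4) = -3/2 - L/4 - V/4)
X(k, W) = k²
s(I, U) = -23*I (s(I, U) = (-21 - 2)*I = -23*I)
X(Q(2, 6), 5)*s(64, 127) = (-3/2 - ¼*6 - ¼*2)²*(-23*64) = (-3/2 - 3/2 - ½)²*(-1472) = (-7/2)²*(-1472) = (49/4)*(-1472) = -18032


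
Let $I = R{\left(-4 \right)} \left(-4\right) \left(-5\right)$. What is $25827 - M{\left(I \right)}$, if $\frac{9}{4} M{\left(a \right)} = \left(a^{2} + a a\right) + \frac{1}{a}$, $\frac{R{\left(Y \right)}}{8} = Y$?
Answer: $- \frac{487097119}{1440} \approx -3.3826 \cdot 10^{5}$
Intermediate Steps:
$R{\left(Y \right)} = 8 Y$
$I = -640$ ($I = 8 \left(-4\right) \left(-4\right) \left(-5\right) = \left(-32\right) \left(-4\right) \left(-5\right) = 128 \left(-5\right) = -640$)
$M{\left(a \right)} = \frac{4}{9 a} + \frac{8 a^{2}}{9}$ ($M{\left(a \right)} = \frac{4 \left(\left(a^{2} + a a\right) + \frac{1}{a}\right)}{9} = \frac{4 \left(\left(a^{2} + a^{2}\right) + \frac{1}{a}\right)}{9} = \frac{4 \left(2 a^{2} + \frac{1}{a}\right)}{9} = \frac{4 \left(\frac{1}{a} + 2 a^{2}\right)}{9} = \frac{4}{9 a} + \frac{8 a^{2}}{9}$)
$25827 - M{\left(I \right)} = 25827 - \frac{4 \left(1 + 2 \left(-640\right)^{3}\right)}{9 \left(-640\right)} = 25827 - \frac{4}{9} \left(- \frac{1}{640}\right) \left(1 + 2 \left(-262144000\right)\right) = 25827 - \frac{4}{9} \left(- \frac{1}{640}\right) \left(1 - 524288000\right) = 25827 - \frac{4}{9} \left(- \frac{1}{640}\right) \left(-524287999\right) = 25827 - \frac{524287999}{1440} = - \frac{487097119}{1440}$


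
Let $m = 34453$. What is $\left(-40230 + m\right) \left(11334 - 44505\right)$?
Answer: $191628867$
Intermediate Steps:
$\left(-40230 + m\right) \left(11334 - 44505\right) = \left(-40230 + 34453\right) \left(11334 - 44505\right) = \left(-5777\right) \left(-33171\right) = 191628867$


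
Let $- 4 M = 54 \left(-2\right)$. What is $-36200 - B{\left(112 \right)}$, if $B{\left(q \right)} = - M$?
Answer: $-36173$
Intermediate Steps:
$M = 27$ ($M = - \frac{54 \left(-2\right)}{4} = \left(- \frac{1}{4}\right) \left(-108\right) = 27$)
$B{\left(q \right)} = -27$ ($B{\left(q \right)} = \left(-1\right) 27 = -27$)
$-36200 - B{\left(112 \right)} = -36200 - -27 = -36200 + 27 = -36173$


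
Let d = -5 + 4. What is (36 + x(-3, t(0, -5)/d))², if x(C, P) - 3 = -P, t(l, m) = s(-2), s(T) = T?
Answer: 1369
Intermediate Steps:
t(l, m) = -2
d = -1
x(C, P) = 3 - P
(36 + x(-3, t(0, -5)/d))² = (36 + (3 - (-2)/(-1)))² = (36 + (3 - (-2)*(-1)))² = (36 + (3 - 1*2))² = (36 + (3 - 2))² = (36 + 1)² = 37² = 1369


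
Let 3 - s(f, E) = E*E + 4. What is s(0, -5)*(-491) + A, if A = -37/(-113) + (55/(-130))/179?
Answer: 6713835887/525902 ≈ 12766.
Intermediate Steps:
A = 170955/525902 (A = -37*(-1/113) + (55*(-1/130))*(1/179) = 37/113 - 11/26*1/179 = 37/113 - 11/4654 = 170955/525902 ≈ 0.32507)
s(f, E) = -1 - E**2 (s(f, E) = 3 - (E*E + 4) = 3 - (E**2 + 4) = 3 - (4 + E**2) = 3 + (-4 - E**2) = -1 - E**2)
s(0, -5)*(-491) + A = (-1 - 1*(-5)**2)*(-491) + 170955/525902 = (-1 - 1*25)*(-491) + 170955/525902 = (-1 - 25)*(-491) + 170955/525902 = -26*(-491) + 170955/525902 = 12766 + 170955/525902 = 6713835887/525902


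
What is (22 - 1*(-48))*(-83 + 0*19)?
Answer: -5810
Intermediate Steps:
(22 - 1*(-48))*(-83 + 0*19) = (22 + 48)*(-83 + 0) = 70*(-83) = -5810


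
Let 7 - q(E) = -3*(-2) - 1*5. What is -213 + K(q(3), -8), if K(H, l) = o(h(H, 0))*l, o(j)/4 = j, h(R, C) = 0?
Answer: -213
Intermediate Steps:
o(j) = 4*j
q(E) = 6 (q(E) = 7 - (-3*(-2) - 1*5) = 7 - (6 - 5) = 7 - 1*1 = 7 - 1 = 6)
K(H, l) = 0 (K(H, l) = (4*0)*l = 0*l = 0)
-213 + K(q(3), -8) = -213 + 0 = -213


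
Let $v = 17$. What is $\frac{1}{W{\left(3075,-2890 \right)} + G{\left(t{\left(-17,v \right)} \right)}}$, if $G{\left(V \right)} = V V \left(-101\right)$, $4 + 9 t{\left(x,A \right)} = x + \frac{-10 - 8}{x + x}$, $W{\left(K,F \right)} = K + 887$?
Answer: $\frac{2601}{8946106} \approx 0.00029074$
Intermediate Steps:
$W{\left(K,F \right)} = 887 + K$
$t{\left(x,A \right)} = - \frac{4}{9} - \frac{1}{x} + \frac{x}{9}$ ($t{\left(x,A \right)} = - \frac{4}{9} + \frac{x + \frac{-10 - 8}{x + x}}{9} = - \frac{4}{9} + \frac{x - \frac{18}{2 x}}{9} = - \frac{4}{9} + \frac{x - 18 \frac{1}{2 x}}{9} = - \frac{4}{9} + \frac{x - \frac{9}{x}}{9} = - \frac{4}{9} + \left(- \frac{1}{x} + \frac{x}{9}\right) = - \frac{4}{9} - \frac{1}{x} + \frac{x}{9}$)
$G{\left(V \right)} = - 101 V^{2}$ ($G{\left(V \right)} = V^{2} \left(-101\right) = - 101 V^{2}$)
$\frac{1}{W{\left(3075,-2890 \right)} + G{\left(t{\left(-17,v \right)} \right)}} = \frac{1}{\left(887 + 3075\right) - 101 \left(\frac{-9 - 17 \left(-4 - 17\right)}{9 \left(-17\right)}\right)^{2}} = \frac{1}{3962 - 101 \left(\frac{1}{9} \left(- \frac{1}{17}\right) \left(-9 - -357\right)\right)^{2}} = \frac{1}{3962 - 101 \left(\frac{1}{9} \left(- \frac{1}{17}\right) \left(-9 + 357\right)\right)^{2}} = \frac{1}{3962 - 101 \left(\frac{1}{9} \left(- \frac{1}{17}\right) 348\right)^{2}} = \frac{1}{3962 - 101 \left(- \frac{116}{51}\right)^{2}} = \frac{1}{3962 - \frac{1359056}{2601}} = \frac{1}{\frac{8946106}{2601}} = \frac{2601}{8946106}$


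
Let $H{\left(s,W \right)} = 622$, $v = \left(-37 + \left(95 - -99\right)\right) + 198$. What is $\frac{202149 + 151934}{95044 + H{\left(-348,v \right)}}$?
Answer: $\frac{354083}{95666} \approx 3.7012$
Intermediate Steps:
$v = 355$ ($v = \left(-37 + \left(95 + 99\right)\right) + 198 = \left(-37 + 194\right) + 198 = 157 + 198 = 355$)
$\frac{202149 + 151934}{95044 + H{\left(-348,v \right)}} = \frac{202149 + 151934}{95044 + 622} = \frac{354083}{95666}$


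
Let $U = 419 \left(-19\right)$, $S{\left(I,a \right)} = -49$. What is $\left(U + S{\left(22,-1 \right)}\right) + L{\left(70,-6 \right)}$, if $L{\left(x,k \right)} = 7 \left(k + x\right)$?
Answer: $-7562$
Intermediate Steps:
$U = -7961$
$L{\left(x,k \right)} = 7 k + 7 x$
$\left(U + S{\left(22,-1 \right)}\right) + L{\left(70,-6 \right)} = \left(-7961 - 49\right) + \left(7 \left(-6\right) + 7 \cdot 70\right) = -8010 + \left(-42 + 490\right) = -8010 + 448 = -7562$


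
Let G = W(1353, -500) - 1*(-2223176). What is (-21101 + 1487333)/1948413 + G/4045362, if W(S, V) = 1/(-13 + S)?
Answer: 4584186559249631/3520642706692680 ≈ 1.3021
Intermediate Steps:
G = 2979055841/1340 (G = 1/(-13 + 1353) - 1*(-2223176) = 1/1340 + 2223176 = 2979055841/1340 ≈ 2.2232e+6)
(-21101 + 1487333)/1948413 + G/4045362 = (-21101 + 1487333)/1948413 + (2979055841/1340)/4045362 = 1466232*(1/1948413) + (2979055841/1340)*(1/4045362) = 488744/649471 + 2979055841/5420785080 = 4584186559249631/3520642706692680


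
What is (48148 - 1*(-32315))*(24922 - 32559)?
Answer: -614495931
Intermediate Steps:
(48148 - 1*(-32315))*(24922 - 32559) = (48148 + 32315)*(-7637) = 80463*(-7637) = -614495931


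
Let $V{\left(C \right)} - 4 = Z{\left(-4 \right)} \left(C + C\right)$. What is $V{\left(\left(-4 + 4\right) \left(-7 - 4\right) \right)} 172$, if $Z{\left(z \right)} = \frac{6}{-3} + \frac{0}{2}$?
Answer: $688$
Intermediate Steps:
$Z{\left(z \right)} = -2$ ($Z{\left(z \right)} = 6 \left(- \frac{1}{3}\right) + 0 \cdot \frac{1}{2} = -2 + 0 = -2$)
$V{\left(C \right)} = 4 - 4 C$ ($V{\left(C \right)} = 4 - 2 \left(C + C\right) = 4 - 2 \cdot 2 C = 4 - 4 C$)
$V{\left(\left(-4 + 4\right) \left(-7 - 4\right) \right)} 172 = \left(4 - 4 \left(-4 + 4\right) \left(-7 - 4\right)\right) 172 = \left(4 - 4 \cdot 0 \left(-11\right)\right) 172 = \left(4 - 0\right) 172 = \left(4 + 0\right) 172 = 4 \cdot 172 = 688$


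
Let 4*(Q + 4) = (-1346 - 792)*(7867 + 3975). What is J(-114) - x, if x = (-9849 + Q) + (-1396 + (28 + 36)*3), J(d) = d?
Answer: 6340492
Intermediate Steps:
Q = -6329553 (Q = -4 + ((-1346 - 792)*(7867 + 3975))/4 = -4 + (-2138*11842)/4 = -4 + (¼)*(-25318196) = -4 - 6329549 = -6329553)
x = -6340606 (x = (-9849 - 6329553) + (-1396 + (28 + 36)*3) = -6339402 + (-1396 + 64*3) = -6339402 + (-1396 + 192) = -6339402 - 1204 = -6340606)
J(-114) - x = -114 - 1*(-6340606) = -114 + 6340606 = 6340492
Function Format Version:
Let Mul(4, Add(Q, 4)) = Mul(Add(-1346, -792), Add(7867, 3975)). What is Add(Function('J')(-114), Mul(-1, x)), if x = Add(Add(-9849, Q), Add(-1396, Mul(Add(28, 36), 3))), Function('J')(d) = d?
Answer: 6340492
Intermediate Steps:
Q = -6329553 (Q = Add(-4, Mul(Rational(1, 4), Mul(Add(-1346, -792), Add(7867, 3975)))) = Add(-4, Mul(Rational(1, 4), Mul(-2138, 11842))) = Add(-4, Mul(Rational(1, 4), -25318196)) = Add(-4, -6329549) = -6329553)
x = -6340606 (x = Add(Add(-9849, -6329553), Add(-1396, Mul(Add(28, 36), 3))) = Add(-6339402, Add(-1396, Mul(64, 3))) = Add(-6339402, Add(-1396, 192)) = Add(-6339402, -1204) = -6340606)
Add(Function('J')(-114), Mul(-1, x)) = Add(-114, Mul(-1, -6340606)) = Add(-114, 6340606) = 6340492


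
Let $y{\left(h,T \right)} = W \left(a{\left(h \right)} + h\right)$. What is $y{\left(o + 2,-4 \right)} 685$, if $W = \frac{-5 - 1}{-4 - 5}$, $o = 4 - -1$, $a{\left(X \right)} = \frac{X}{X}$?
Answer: $\frac{10960}{3} \approx 3653.3$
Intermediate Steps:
$a{\left(X \right)} = 1$
$o = 5$ ($o = 4 + 1 = 5$)
$W = \frac{2}{3}$ ($W = - \frac{6}{-9} = \left(-6\right) \left(- \frac{1}{9}\right) = \frac{2}{3} \approx 0.66667$)
$y{\left(h,T \right)} = \frac{2}{3} + \frac{2 h}{3}$ ($y{\left(h,T \right)} = \frac{2 \left(1 + h\right)}{3} = \frac{2}{3} + \frac{2 h}{3}$)
$y{\left(o + 2,-4 \right)} 685 = \left(\frac{2}{3} + \frac{2 \left(5 + 2\right)}{3}\right) 685 = \left(\frac{2}{3} + \frac{2}{3} \cdot 7\right) 685 = \left(\frac{2}{3} + \frac{14}{3}\right) 685 = \frac{16}{3} \cdot 685 = \frac{10960}{3}$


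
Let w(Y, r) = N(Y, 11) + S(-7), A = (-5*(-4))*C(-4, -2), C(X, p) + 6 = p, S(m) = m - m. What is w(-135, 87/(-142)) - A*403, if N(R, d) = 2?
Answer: 64482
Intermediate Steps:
S(m) = 0
C(X, p) = -6 + p
A = -160 (A = (-5*(-4))*(-6 - 2) = 20*(-8) = -160)
w(Y, r) = 2 (w(Y, r) = 2 + 0 = 2)
w(-135, 87/(-142)) - A*403 = 2 - (-160)*403 = 2 - 1*(-64480) = 2 + 64480 = 64482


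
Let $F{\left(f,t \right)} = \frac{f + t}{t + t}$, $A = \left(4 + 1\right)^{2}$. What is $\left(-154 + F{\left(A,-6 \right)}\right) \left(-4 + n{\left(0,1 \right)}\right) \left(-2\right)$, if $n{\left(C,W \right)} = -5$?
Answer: $- \frac{5601}{2} \approx -2800.5$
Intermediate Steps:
$A = 25$ ($A = 5^{2} = 25$)
$F{\left(f,t \right)} = \frac{f + t}{2 t}$
$\left(-154 + F{\left(A,-6 \right)}\right) \left(-4 + n{\left(0,1 \right)}\right) \left(-2\right) = \left(-154 + \frac{25 - 6}{2 \left(-6\right)}\right) \left(-4 - 5\right) \left(-2\right) = \left(-154 + \frac{1}{2} \left(- \frac{1}{6}\right) 19\right) \left(\left(-9\right) \left(-2\right)\right) = \left(-154 - \frac{19}{12}\right) 18 = \left(- \frac{1867}{12}\right) 18 = - \frac{5601}{2}$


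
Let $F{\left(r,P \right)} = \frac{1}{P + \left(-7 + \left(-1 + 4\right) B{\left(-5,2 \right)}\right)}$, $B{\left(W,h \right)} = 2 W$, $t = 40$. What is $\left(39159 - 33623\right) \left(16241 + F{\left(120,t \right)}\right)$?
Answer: $\frac{269736064}{3} \approx 8.9912 \cdot 10^{7}$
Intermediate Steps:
$F{\left(r,P \right)} = \frac{1}{-37 + P}$ ($F{\left(r,P \right)} = \frac{1}{P + \left(-7 + \left(-1 + 4\right) 2 \left(-5\right)\right)} = \frac{1}{P + \left(-7 + 3 \left(-10\right)\right)} = \frac{1}{P - 37} = \frac{1}{-37 + P}$)
$\left(39159 - 33623\right) \left(16241 + F{\left(120,t \right)}\right) = \left(39159 - 33623\right) \left(16241 + \frac{1}{-37 + 40}\right) = 5536 \left(16241 + \frac{1}{3}\right) = 5536 \cdot \frac{48724}{3} = \frac{269736064}{3}$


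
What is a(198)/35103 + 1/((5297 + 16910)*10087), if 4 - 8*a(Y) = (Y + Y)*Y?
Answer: -4390663308203/15726285043854 ≈ -0.27919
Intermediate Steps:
a(Y) = ½ - Y²/4 (a(Y) = ½ - (Y + Y)*Y/8 = ½ - 2*Y*Y/8 = ½ - Y²/4)
a(198)/35103 + 1/((5297 + 16910)*10087) = (½ - ¼*198²)/35103 + 1/((5297 + 16910)*10087) = (½ - ¼*39204)*(1/35103) + (1/10087)/22207 = (½ - 9801)*(1/35103) + (1/22207)*(1/10087) = -19601/2*1/35103 + 1/224002009 = -19601/70206 + 1/224002009 = -4390663308203/15726285043854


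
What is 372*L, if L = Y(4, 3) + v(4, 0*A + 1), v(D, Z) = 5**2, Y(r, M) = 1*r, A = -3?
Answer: 10788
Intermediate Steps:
Y(r, M) = r
v(D, Z) = 25
L = 29 (L = 4 + 25 = 29)
372*L = 372*29 = 10788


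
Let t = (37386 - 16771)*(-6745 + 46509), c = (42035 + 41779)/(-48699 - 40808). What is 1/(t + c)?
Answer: 89507/73372008030206 ≈ 1.2199e-9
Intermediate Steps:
c = -83814/89507 (c = 83814/(-89507) = 83814*(-1/89507) = -83814/89507 ≈ -0.93640)
t = 819734860 (t = 20615*39764 = 819734860)
1/(t + c) = 1/(819734860 - 83814/89507) = 1/(73372008030206/89507) = 89507/73372008030206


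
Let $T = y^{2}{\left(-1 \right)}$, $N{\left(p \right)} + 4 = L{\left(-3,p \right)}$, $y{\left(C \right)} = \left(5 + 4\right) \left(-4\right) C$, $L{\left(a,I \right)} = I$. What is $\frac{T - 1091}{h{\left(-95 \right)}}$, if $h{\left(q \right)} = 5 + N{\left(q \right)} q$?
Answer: $\frac{41}{1882} \approx 0.021785$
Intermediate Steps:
$y{\left(C \right)} = - 36 C$ ($y{\left(C \right)} = 9 \left(-4\right) C = - 36 C$)
$N{\left(p \right)} = -4 + p$
$T = 1296$ ($T = \left(\left(-36\right) \left(-1\right)\right)^{2} = 36^{2} = 1296$)
$h{\left(q \right)} = 5 + q \left(-4 + q\right)$ ($h{\left(q \right)} = 5 + \left(-4 + q\right) q = 5 + q \left(-4 + q\right)$)
$\frac{T - 1091}{h{\left(-95 \right)}} = \frac{1296 - 1091}{5 - 95 \left(-4 - 95\right)} = \frac{205}{5 - -9405} = \frac{205}{5 + 9405} = \frac{205}{9410} = 205 \cdot \frac{1}{9410} = \frac{41}{1882}$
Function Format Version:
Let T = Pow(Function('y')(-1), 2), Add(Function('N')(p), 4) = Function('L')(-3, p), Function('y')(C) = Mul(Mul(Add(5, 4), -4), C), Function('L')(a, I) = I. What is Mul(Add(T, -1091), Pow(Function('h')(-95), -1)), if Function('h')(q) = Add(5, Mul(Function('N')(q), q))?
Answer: Rational(41, 1882) ≈ 0.021785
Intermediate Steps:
Function('y')(C) = Mul(-36, C) (Function('y')(C) = Mul(Mul(9, -4), C) = Mul(-36, C))
Function('N')(p) = Add(-4, p)
T = 1296 (T = Pow(Mul(-36, -1), 2) = Pow(36, 2) = 1296)
Function('h')(q) = Add(5, Mul(q, Add(-4, q))) (Function('h')(q) = Add(5, Mul(Add(-4, q), q)) = Add(5, Mul(q, Add(-4, q))))
Mul(Add(T, -1091), Pow(Function('h')(-95), -1)) = Mul(Add(1296, -1091), Pow(Add(5, Mul(-95, Add(-4, -95))), -1)) = Mul(205, Pow(Add(5, Mul(-95, -99)), -1)) = Mul(205, Pow(Add(5, 9405), -1)) = Mul(205, Pow(9410, -1)) = Mul(205, Rational(1, 9410)) = Rational(41, 1882)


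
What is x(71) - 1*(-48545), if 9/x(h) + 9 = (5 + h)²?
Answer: 279959024/5767 ≈ 48545.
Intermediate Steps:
x(h) = 9/(-9 + (5 + h)²)
x(71) - 1*(-48545) = 9/(-9 + (5 + 71)²) - 1*(-48545) = 9/(-9 + 76²) + 48545 = 9/(-9 + 5776) + 48545 = 9/5767 + 48545 = 279959024/5767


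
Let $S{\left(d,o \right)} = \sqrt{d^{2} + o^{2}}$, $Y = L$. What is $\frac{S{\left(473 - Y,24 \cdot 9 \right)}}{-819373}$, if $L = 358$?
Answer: $- \frac{\sqrt{59881}}{819373} \approx -0.00029865$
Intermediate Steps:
$Y = 358$
$\frac{S{\left(473 - Y,24 \cdot 9 \right)}}{-819373} = \frac{\sqrt{\left(473 - 358\right)^{2} + \left(24 \cdot 9\right)^{2}}}{-819373} = \sqrt{\left(473 - 358\right)^{2} + 216^{2}} \left(- \frac{1}{819373}\right) = \sqrt{115^{2} + 46656} \left(- \frac{1}{819373}\right) = \sqrt{13225 + 46656} \left(- \frac{1}{819373}\right) = \sqrt{59881} \left(- \frac{1}{819373}\right) = - \frac{\sqrt{59881}}{819373}$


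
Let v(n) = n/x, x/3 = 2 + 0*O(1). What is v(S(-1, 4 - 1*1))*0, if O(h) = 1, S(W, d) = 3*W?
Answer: 0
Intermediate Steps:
x = 6 (x = 3*(2 + 0*1) = 3*(2 + 0) = 3*2 = 6)
v(n) = n/6
v(S(-1, 4 - 1*1))*0 = ((3*(-1))/6)*0 = ((⅙)*(-3))*0 = -½*0 = 0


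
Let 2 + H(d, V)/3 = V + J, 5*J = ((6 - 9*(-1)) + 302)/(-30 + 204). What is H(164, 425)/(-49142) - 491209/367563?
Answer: -7135691253721/5238206474340 ≈ -1.3622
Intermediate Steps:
J = 317/870 (J = (((6 - 9*(-1)) + 302)/(-30 + 204))/5 = (((6 + 9) + 302)/174)/5 = ((15 + 302)*(1/174))/5 = (317*(1/174))/5 = (1/5)*(317/174) = 317/870 ≈ 0.36437)
H(d, V) = -1423/290 + 3*V (H(d, V) = -6 + 3*(V + 317/870) = -6 + 3*(317/870 + V) = -6 + (317/290 + 3*V) = -1423/290 + 3*V)
H(164, 425)/(-49142) - 491209/367563 = (-1423/290 + 3*425)/(-49142) - 491209/367563 = (-1423/290 + 1275)*(-1/49142) - 491209*1/367563 = (368327/290)*(-1/49142) - 491209/367563 = -368327/14251180 - 491209/367563 = -7135691253721/5238206474340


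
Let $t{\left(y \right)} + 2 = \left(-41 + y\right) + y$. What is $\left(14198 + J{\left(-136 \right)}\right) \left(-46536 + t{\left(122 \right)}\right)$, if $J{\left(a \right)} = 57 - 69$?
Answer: $-657308310$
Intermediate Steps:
$J{\left(a \right)} = -12$
$t{\left(y \right)} = -43 + 2 y$ ($t{\left(y \right)} = -2 + \left(\left(-41 + y\right) + y\right) = -2 + \left(-41 + 2 y\right) = -43 + 2 y$)
$\left(14198 + J{\left(-136 \right)}\right) \left(-46536 + t{\left(122 \right)}\right) = \left(14198 - 12\right) \left(-46536 + \left(-43 + 2 \cdot 122\right)\right) = 14186 \left(-46536 + \left(-43 + 244\right)\right) = 14186 \left(-46536 + 201\right) = 14186 \left(-46335\right) = -657308310$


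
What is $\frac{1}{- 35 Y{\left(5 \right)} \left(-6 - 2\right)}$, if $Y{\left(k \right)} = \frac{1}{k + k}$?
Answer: $\frac{1}{28} \approx 0.035714$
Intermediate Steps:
$Y{\left(k \right)} = \frac{1}{2 k}$
$\frac{1}{- 35 Y{\left(5 \right)} \left(-6 - 2\right)} = \frac{1}{- 35 \frac{1}{2 \cdot 5} \left(-6 - 2\right)} = \frac{1}{- 35 \cdot \frac{1}{2} \cdot \frac{1}{5} \left(-6 - 2\right)} = \frac{1}{\left(-35\right) \frac{1}{10} \left(-8\right)} = \frac{1}{\left(- \frac{7}{2}\right) \left(-8\right)} = \frac{1}{28}$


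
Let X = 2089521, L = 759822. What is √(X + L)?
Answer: √2849343 ≈ 1688.0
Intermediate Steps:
√(X + L) = √(2089521 + 759822) = √2849343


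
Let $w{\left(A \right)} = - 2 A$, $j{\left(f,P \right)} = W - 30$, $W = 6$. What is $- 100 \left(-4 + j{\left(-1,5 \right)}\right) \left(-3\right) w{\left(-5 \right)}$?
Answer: $-84000$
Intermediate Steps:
$j{\left(f,P \right)} = -24$ ($j{\left(f,P \right)} = 6 - 30 = -24$)
$- 100 \left(-4 + j{\left(-1,5 \right)}\right) \left(-3\right) w{\left(-5 \right)} = - 100 \left(-4 - 24\right) \left(-3\right) \left(\left(-2\right) \left(-5\right)\right) = - 100 \left(\left(-28\right) \left(-3\right)\right) 10 = \left(-100\right) 84 \cdot 10 = \left(-8400\right) 10 = -84000$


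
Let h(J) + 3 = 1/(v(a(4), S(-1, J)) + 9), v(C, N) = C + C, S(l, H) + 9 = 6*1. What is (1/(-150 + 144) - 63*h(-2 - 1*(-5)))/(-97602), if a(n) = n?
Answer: -18883/9955404 ≈ -0.0018968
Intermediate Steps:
S(l, H) = -3 (S(l, H) = -9 + 6*1 = -9 + 6 = -3)
v(C, N) = 2*C
h(J) = -50/17 (h(J) = -3 + 1/(2*4 + 9) = -3 + 1/(8 + 9) = -3 + 1/17 = -50/17)
(1/(-150 + 144) - 63*h(-2 - 1*(-5)))/(-97602) = (1/(-150 + 144) - 63*(-50/17))/(-97602) = (1/(-6) + 3150/17)*(-1/97602) = (-1/6 + 3150/17)*(-1/97602) = (18883/102)*(-1/97602) = -18883/9955404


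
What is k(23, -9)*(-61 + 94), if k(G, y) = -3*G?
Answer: -2277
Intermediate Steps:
k(23, -9)*(-61 + 94) = (-3*23)*(-61 + 94) = -69*33 = -2277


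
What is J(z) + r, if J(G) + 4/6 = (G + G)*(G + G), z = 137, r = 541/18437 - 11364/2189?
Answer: 9089179465561/121075779 ≈ 75070.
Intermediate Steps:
r = -208333819/40358593 (r = 541*(1/18437) - 11364*1/2189 = 541/18437 - 11364/2189 = -208333819/40358593 ≈ -5.1621)
J(G) = -⅔ + 4*G² (J(G) = -⅔ + (G + G)*(G + G) = -⅔ + (2*G)*(2*G) = -⅔ + 4*G²)
J(z) + r = (-⅔ + 4*137²) - 208333819/40358593 = (-⅔ + 4*18769) - 208333819/40358593 = (-⅔ + 75076) - 208333819/40358593 = 225226/3 - 208333819/40358593 = 9089179465561/121075779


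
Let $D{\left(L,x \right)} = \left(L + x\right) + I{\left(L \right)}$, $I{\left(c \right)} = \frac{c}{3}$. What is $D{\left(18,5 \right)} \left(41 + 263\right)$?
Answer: $8816$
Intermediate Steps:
$I{\left(c \right)} = \frac{c}{3}$ ($I{\left(c \right)} = c \frac{1}{3} = \frac{c}{3}$)
$D{\left(L,x \right)} = x + \frac{4 L}{3}$ ($D{\left(L,x \right)} = \left(L + x\right) + \frac{L}{3} = x + \frac{4 L}{3}$)
$D{\left(18,5 \right)} \left(41 + 263\right) = \left(5 + \frac{4}{3} \cdot 18\right) \left(41 + 263\right) = \left(5 + 24\right) 304 = 29 \cdot 304 = 8816$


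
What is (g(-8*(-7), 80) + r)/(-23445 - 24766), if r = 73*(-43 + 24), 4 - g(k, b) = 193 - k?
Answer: 1520/48211 ≈ 0.031528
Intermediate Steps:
g(k, b) = -189 + k (g(k, b) = 4 - (193 - k) = 4 + (-193 + k) = -189 + k)
r = -1387 (r = 73*(-19) = -1387)
(g(-8*(-7), 80) + r)/(-23445 - 24766) = ((-189 - 8*(-7)) - 1387)/(-23445 - 24766) = ((-189 + 56) - 1387)/(-48211) = (-133 - 1387)*(-1/48211) = -1520*(-1/48211) = 1520/48211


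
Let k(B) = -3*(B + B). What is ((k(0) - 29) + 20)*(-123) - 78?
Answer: 1029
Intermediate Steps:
k(B) = -6*B
((k(0) - 29) + 20)*(-123) - 78 = ((-6*0 - 29) + 20)*(-123) - 78 = ((0 - 29) + 20)*(-123) - 78 = (-29 + 20)*(-123) - 78 = -9*(-123) - 78 = 1107 - 78 = 1029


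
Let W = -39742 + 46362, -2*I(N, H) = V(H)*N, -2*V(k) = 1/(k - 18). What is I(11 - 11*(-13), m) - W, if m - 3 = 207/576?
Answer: -6205404/937 ≈ -6622.6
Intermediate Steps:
m = 215/64 (m = 3 + 207/576 = 3 + 207*(1/576) = 3 + 23/64 = 215/64 ≈ 3.3594)
V(k) = -1/(2*(-18 + k)) (V(k) = -1/(2*(k - 18)) = -1/(2*(-18 + k)))
I(N, H) = N/(2*(-36 + 2*H)) (I(N, H) = -(-1/(-36 + 2*H))*N/2 = -(-1)*N/(2*(-36 + 2*H)) = N/(2*(-36 + 2*H)))
W = 6620
I(11 - 11*(-13), m) - W = (11 - 11*(-13))/(4*(-18 + 215/64)) - 1*6620 = (11 + 143)/(4*(-937/64)) - 6620 = (¼)*154*(-64/937) - 6620 = -2464/937 - 6620 = -6205404/937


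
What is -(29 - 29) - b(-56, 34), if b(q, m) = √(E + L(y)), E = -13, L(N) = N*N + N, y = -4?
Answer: -I ≈ -1.0*I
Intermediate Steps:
L(N) = N + N² (L(N) = N² + N = N + N²)
b(q, m) = I (b(q, m) = √(-13 - 4*(1 - 4)) = √(-13 - 4*(-3)) = √(-13 + 12) = √(-1) = I)
-(29 - 29) - b(-56, 34) = -(29 - 29) - I = -1*0 - I = 0 - I = -I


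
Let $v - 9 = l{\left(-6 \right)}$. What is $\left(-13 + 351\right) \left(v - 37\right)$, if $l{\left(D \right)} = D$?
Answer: $-11492$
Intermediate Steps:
$v = 3$ ($v = 9 - 6 = 3$)
$\left(-13 + 351\right) \left(v - 37\right) = \left(-13 + 351\right) \left(3 - 37\right) = 338 \left(-34\right) = -11492$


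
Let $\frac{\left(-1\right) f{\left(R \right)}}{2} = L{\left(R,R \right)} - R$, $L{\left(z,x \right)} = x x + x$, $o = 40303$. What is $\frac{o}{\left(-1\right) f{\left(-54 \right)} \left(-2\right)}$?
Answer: $- \frac{40303}{11664} \approx -3.4553$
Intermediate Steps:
$L{\left(z,x \right)} = x + x^{2}$ ($L{\left(z,x \right)} = x^{2} + x = x + x^{2}$)
$f{\left(R \right)} = 2 R - 2 R \left(1 + R\right)$ ($f{\left(R \right)} = - 2 \left(R \left(1 + R\right) - R\right) = - 2 \left(- R + R \left(1 + R\right)\right) = 2 R - 2 R \left(1 + R\right)$)
$\frac{o}{\left(-1\right) f{\left(-54 \right)} \left(-2\right)} = \frac{40303}{\left(-1\right) - 2 \left(-54\right)^{2} \left(-2\right)} = \frac{40303}{\left(-1\right) \left(-2\right) 2916 \left(-2\right)} = \frac{40303}{\left(-1\right) \left(\left(-5832\right) \left(-2\right)\right)} = \frac{40303}{\left(-1\right) 11664} = \frac{40303}{-11664} = 40303 \left(- \frac{1}{11664}\right) = - \frac{40303}{11664}$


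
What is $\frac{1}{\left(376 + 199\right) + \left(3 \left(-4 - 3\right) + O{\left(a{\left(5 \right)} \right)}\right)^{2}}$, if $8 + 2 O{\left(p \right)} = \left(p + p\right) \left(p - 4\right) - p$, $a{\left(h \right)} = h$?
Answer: $\frac{4}{4325} \approx 0.00092486$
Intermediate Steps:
$O{\left(p \right)} = -4 - \frac{p}{2} + p \left(-4 + p\right)$ ($O{\left(p \right)} = -4 + \frac{\left(p + p\right) \left(p - 4\right) - p}{2} = -4 + \frac{2 p \left(-4 + p\right) - p}{2} = -4 + \frac{- p + 2 p \left(-4 + p\right)}{2} = -4 + \left(- \frac{p}{2} + p \left(-4 + p\right)\right) = -4 - \frac{p}{2} + p \left(-4 + p\right)$)
$\frac{1}{\left(376 + 199\right) + \left(3 \left(-4 - 3\right) + O{\left(a{\left(5 \right)} \right)}\right)^{2}} = \frac{1}{\left(376 + 199\right) + \left(3 \left(-4 - 3\right) - \left(\frac{53}{2} - 25\right)\right)^{2}} = \frac{1}{575 + \left(3 \left(-7\right) - \frac{3}{2}\right)^{2}} = \frac{1}{575 + \left(-21 - \frac{3}{2}\right)^{2}} = \frac{1}{575 + \left(- \frac{45}{2}\right)^{2}} = \frac{1}{575 + \frac{2025}{4}} = \frac{1}{\frac{4325}{4}} = \frac{4}{4325}$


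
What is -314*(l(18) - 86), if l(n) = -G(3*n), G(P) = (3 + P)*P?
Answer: 993496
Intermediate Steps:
G(P) = P*(3 + P)
l(n) = -3*n*(3 + 3*n)
-314*(l(18) - 86) = -314*(-9*18*(1 + 18) - 86) = -314*(-9*18*19 - 86) = -314*(-3078 - 86) = -314*(-3164) = 993496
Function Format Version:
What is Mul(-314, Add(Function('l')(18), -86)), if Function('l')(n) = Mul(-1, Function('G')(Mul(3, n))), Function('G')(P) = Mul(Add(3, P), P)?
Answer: 993496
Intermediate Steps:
Function('G')(P) = Mul(P, Add(3, P))
Function('l')(n) = Mul(-3, n, Add(3, Mul(3, n))) (Function('l')(n) = Mul(-1, Mul(Mul(3, n), Add(3, Mul(3, n)))) = Mul(-1, Mul(3, n, Add(3, Mul(3, n)))) = Mul(-3, n, Add(3, Mul(3, n))))
Mul(-314, Add(Function('l')(18), -86)) = Mul(-314, Add(Mul(-9, 18, Add(1, 18)), -86)) = Mul(-314, Add(Mul(-9, 18, 19), -86)) = Mul(-314, Add(-3078, -86)) = Mul(-314, -3164) = 993496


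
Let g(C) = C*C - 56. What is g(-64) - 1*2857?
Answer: 1183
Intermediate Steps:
g(C) = -56 + C² (g(C) = C² - 56 = -56 + C²)
g(-64) - 1*2857 = (-56 + (-64)²) - 1*2857 = (-56 + 4096) - 2857 = 4040 - 2857 = 1183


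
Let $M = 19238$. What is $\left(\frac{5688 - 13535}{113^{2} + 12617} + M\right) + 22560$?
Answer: $\frac{1061076181}{25386} \approx 41798.0$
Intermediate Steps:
$\left(\frac{5688 - 13535}{113^{2} + 12617} + M\right) + 22560 = \left(\frac{5688 - 13535}{113^{2} + 12617} + 19238\right) + 22560 = \left(- \frac{7847}{12769 + 12617} + 19238\right) + 22560 = \left(- \frac{7847}{25386} + 19238\right) + 22560 = \frac{488368021}{25386} + 22560 = \frac{1061076181}{25386}$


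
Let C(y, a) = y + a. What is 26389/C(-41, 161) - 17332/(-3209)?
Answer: 86762141/385080 ≈ 225.31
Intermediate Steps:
C(y, a) = a + y
26389/C(-41, 161) - 17332/(-3209) = 26389/(161 - 41) - 17332/(-3209) = 26389/120 - 17332*(-1/3209) = 26389*(1/120) + 17332/3209 = 26389/120 + 17332/3209 = 86762141/385080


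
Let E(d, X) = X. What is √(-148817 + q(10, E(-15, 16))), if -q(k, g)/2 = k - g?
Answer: I*√148805 ≈ 385.75*I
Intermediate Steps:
q(k, g) = -2*k + 2*g (q(k, g) = -2*(k - g) = -2*k + 2*g)
√(-148817 + q(10, E(-15, 16))) = √(-148817 + (-2*10 + 2*16)) = √(-148817 + (-20 + 32)) = √(-148817 + 12) = √(-148805) = I*√148805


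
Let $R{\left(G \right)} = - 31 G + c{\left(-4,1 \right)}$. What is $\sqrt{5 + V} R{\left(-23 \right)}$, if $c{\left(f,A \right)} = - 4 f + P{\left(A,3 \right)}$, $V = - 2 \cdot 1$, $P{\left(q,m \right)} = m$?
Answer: $732 \sqrt{3} \approx 1267.9$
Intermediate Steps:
$V = -2$ ($V = \left(-1\right) 2 = -2$)
$c{\left(f,A \right)} = 3 - 4 f$ ($c{\left(f,A \right)} = - 4 f + 3 = 3 - 4 f$)
$R{\left(G \right)} = 19 - 31 G$ ($R{\left(G \right)} = - 31 G + \left(3 - -16\right) = - 31 G + \left(3 + 16\right) = - 31 G + 19 = 19 - 31 G$)
$\sqrt{5 + V} R{\left(-23 \right)} = \sqrt{5 - 2} \left(19 - -713\right) = \sqrt{3} \left(19 + 713\right) = \sqrt{3} \cdot 732 = 732 \sqrt{3}$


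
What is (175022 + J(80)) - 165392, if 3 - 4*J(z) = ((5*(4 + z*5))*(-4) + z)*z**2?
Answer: 51238523/4 ≈ 1.2810e+7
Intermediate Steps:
J(z) = 3/4 - z**2*(-80 - 99*z)/4 (J(z) = 3/4 - ((5*(4 + z*5))*(-4) + z)*z**2/4 = 3/4 - ((5*(4 + 5*z))*(-4) + z)*z**2/4 = 3/4 - ((20 + 25*z)*(-4) + z)*z**2/4 = 3/4 - ((-80 - 100*z) + z)*z**2/4 = 3/4 - (-80 - 99*z)*z**2/4 = 3/4 - z**2*(-80 - 99*z)/4)
(175022 + J(80)) - 165392 = (175022 + (3/4 + 20*80**2 + (99/4)*80**3)) - 165392 = (175022 + (3/4 + 20*6400 + (99/4)*512000)) - 165392 = (175022 + (3/4 + 128000 + 12672000)) - 165392 = (175022 + 51200003/4) - 165392 = 51900091/4 - 165392 = 51238523/4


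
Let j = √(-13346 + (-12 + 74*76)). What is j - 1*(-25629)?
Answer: 25629 + I*√7734 ≈ 25629.0 + 87.943*I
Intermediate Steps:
j = I*√7734 (j = √(-13346 + (-12 + 5624)) = √(-13346 + 5612) = √(-7734) = I*√7734 ≈ 87.943*I)
j - 1*(-25629) = I*√7734 - 1*(-25629) = I*√7734 + 25629 = 25629 + I*√7734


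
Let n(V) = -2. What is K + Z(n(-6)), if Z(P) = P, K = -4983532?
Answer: -4983534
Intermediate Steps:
K + Z(n(-6)) = -4983532 - 2 = -4983534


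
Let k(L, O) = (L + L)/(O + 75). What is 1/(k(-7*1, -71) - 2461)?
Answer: -2/4929 ≈ -0.00040576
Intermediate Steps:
k(L, O) = 2*L/(75 + O) (k(L, O) = (2*L)/(75 + O) = 2*L/(75 + O))
1/(k(-7*1, -71) - 2461) = 1/(2*(-7*1)/(75 - 71) - 2461) = 1/(2*(-7)/4 - 2461) = 1/(2*(-7)*(1/4) - 2461) = 1/(-7/2 - 2461) = 1/(-4929/2) = -2/4929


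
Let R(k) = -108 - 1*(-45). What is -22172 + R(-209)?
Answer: -22235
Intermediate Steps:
R(k) = -63 (R(k) = -108 + 45 = -63)
-22172 + R(-209) = -22172 - 63 = -22235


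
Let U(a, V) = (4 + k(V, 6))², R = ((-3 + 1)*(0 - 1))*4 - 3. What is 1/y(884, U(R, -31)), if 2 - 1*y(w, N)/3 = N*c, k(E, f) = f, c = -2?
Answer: 1/606 ≈ 0.0016502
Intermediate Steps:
R = 5 (R = -2*(-1)*4 - 3 = 2*4 - 3 = 8 - 3 = 5)
U(a, V) = 100 (U(a, V) = (4 + 6)² = 10² = 100)
y(w, N) = 6 + 6*N (y(w, N) = 6 - 3*N*(-2) = 6 - (-6)*N = 6 + 6*N)
1/y(884, U(R, -31)) = 1/(6 + 6*100) = 1/(6 + 600) = 1/606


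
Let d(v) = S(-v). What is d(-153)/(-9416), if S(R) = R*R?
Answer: -23409/9416 ≈ -2.4861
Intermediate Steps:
S(R) = R²
d(v) = v² (d(v) = (-v)² = v²)
d(-153)/(-9416) = (-153)²/(-9416) = 23409*(-1/9416) = -23409/9416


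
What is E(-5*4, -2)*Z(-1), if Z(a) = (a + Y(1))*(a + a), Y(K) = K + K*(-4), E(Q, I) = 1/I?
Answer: -4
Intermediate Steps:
Y(K) = -3*K (Y(K) = K - 4*K = -3*K)
Z(a) = 2*a*(-3 + a) (Z(a) = (a - 3*1)*(a + a) = (a - 3)*(2*a) = (-3 + a)*(2*a) = 2*a*(-3 + a))
E(-5*4, -2)*Z(-1) = (2*(-1)*(-3 - 1))/(-2) = -(-1)*(-4) = -½*8 = -4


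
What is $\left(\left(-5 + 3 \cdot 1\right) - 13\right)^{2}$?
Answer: $225$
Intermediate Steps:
$\left(\left(-5 + 3 \cdot 1\right) - 13\right)^{2} = \left(\left(-5 + 3\right) - 13\right)^{2} = \left(-2 - 13\right)^{2} = \left(-15\right)^{2} = 225$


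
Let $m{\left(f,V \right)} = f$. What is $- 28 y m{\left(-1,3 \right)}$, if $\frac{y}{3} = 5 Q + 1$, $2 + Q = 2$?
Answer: $84$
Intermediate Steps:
$Q = 0$ ($Q = -2 + 2 = 0$)
$y = 3$ ($y = 3 \left(5 \cdot 0 + 1\right) = 3 \left(0 + 1\right) = 3 \cdot 1 = 3$)
$- 28 y m{\left(-1,3 \right)} = \left(-28\right) 3 \left(-1\right) = \left(-84\right) \left(-1\right) = 84$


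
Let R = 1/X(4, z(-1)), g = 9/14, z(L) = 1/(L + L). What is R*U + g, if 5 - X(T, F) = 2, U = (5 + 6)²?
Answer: 1721/42 ≈ 40.976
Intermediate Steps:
U = 121 (U = 11² = 121)
z(L) = 1/(2*L)
g = 9/14 (g = 9*(1/14) = 9/14 ≈ 0.64286)
X(T, F) = 3 (X(T, F) = 5 - 1*2 = 5 - 2 = 3)
R = ⅓ (R = 1/3 = ⅓ ≈ 0.33333)
R*U + g = (⅓)*121 + 9/14 = 121/3 + 9/14 = 1721/42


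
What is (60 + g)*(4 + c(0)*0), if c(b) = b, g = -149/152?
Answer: 8971/38 ≈ 236.08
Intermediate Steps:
g = -149/152 (g = -149*1/152 = -149/152 ≈ -0.98026)
(60 + g)*(4 + c(0)*0) = (60 - 149/152)*(4 + 0*0) = 8971*(4 + 0)/152 = (8971/152)*4 = 8971/38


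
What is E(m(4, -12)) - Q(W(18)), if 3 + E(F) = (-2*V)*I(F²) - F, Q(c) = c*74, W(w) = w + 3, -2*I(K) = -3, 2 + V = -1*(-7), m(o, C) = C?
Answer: -1560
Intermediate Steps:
V = 5 (V = -2 - 1*(-7) = -2 + 7 = 5)
I(K) = 3/2 (I(K) = -½*(-3) = 3/2)
W(w) = 3 + w
Q(c) = 74*c
E(F) = -18 - F (E(F) = -3 + (-2*5*(3/2) - F) = -3 + (-10*3/2 - F) = -3 + (-15 - F) = -18 - F)
E(m(4, -12)) - Q(W(18)) = (-18 - 1*(-12)) - 74*(3 + 18) = (-18 + 12) - 74*21 = -6 - 1*1554 = -6 - 1554 = -1560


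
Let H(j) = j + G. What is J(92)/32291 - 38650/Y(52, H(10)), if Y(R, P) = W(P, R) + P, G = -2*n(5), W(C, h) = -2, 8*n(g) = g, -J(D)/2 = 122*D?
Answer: -4992794696/871857 ≈ -5726.6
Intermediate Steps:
J(D) = -244*D
n(g) = g/8
G = -5/4 ≈ -1.2500
H(j) = -5/4 + j (H(j) = j - 5/4 = -5/4 + j)
Y(R, P) = -2 + P
J(92)/32291 - 38650/Y(52, H(10)) = -244*92/32291 - 38650/(-2 + (-5/4 + 10)) = -22448*1/32291 - 38650/(-2 + 35/4) = -22448/32291 - 38650/27/4 = -22448/32291 - 38650*4/27 = -22448/32291 - 154600/27 = -4992794696/871857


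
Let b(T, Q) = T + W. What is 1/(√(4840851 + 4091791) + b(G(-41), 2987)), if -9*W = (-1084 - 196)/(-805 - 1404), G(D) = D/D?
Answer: -369806481/3530663573226161 + 395254161*√8932642/3530663573226161 ≈ 0.00033448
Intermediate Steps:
G(D) = 1
W = -1280/19881 (W = -(-1084 - 196)/(9*(-805 - 1404)) = -(-1280)/(9*(-2209)) = -(-1280)*(-1)/(9*2209) = -⅑*1280/2209 = -1280/19881 ≈ -0.064383)
b(T, Q) = -1280/19881 + T (b(T, Q) = T - 1280/19881 = -1280/19881 + T)
1/(√(4840851 + 4091791) + b(G(-41), 2987)) = 1/(√(4840851 + 4091791) + (-1280/19881 + 1)) = 1/(√8932642 + 18601/19881) = 1/(18601/19881 + √8932642)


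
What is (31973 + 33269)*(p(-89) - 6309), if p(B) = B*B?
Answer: 105170104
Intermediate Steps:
p(B) = B²
(31973 + 33269)*(p(-89) - 6309) = (31973 + 33269)*((-89)² - 6309) = 65242*(7921 - 6309) = 65242*1612 = 105170104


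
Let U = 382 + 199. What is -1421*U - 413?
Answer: -826014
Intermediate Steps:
U = 581
-1421*U - 413 = -1421*581 - 413 = -825601 - 413 = -826014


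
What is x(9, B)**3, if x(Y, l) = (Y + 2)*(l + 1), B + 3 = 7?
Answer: 166375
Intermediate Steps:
B = 4 (B = -3 + 7 = 4)
x(Y, l) = (1 + l)*(2 + Y) (x(Y, l) = (2 + Y)*(1 + l) = (1 + l)*(2 + Y))
x(9, B)**3 = (2 + 9 + 2*4 + 9*4)**3 = (2 + 9 + 8 + 36)**3 = 55**3 = 166375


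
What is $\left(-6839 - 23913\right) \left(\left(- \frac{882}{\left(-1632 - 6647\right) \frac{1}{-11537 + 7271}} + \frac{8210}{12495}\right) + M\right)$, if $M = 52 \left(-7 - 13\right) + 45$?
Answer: $\frac{54222917998240}{1217013} \approx 4.4554 \cdot 10^{7}$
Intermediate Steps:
$M = -995$ ($M = 52 \left(-7 - 13\right) + 45 = 52 \left(-20\right) + 45 = -1040 + 45 = -995$)
$\left(-6839 - 23913\right) \left(\left(- \frac{882}{\left(-1632 - 6647\right) \frac{1}{-11537 + 7271}} + \frac{8210}{12495}\right) + M\right) = \left(-6839 - 23913\right) \left(\left(- \frac{882}{\left(-1632 - 6647\right) \frac{1}{-11537 + 7271}} + \frac{8210}{12495}\right) - 995\right) = - 30752 \left(\left(- \frac{882}{\left(-8279\right) \frac{1}{-4266}} + 8210 \cdot \frac{1}{12495}\right) - 995\right) = - 30752 \left(\left(- \frac{882}{\left(-8279\right) \left(- \frac{1}{4266}\right)} + \frac{1642}{2499}\right) - 995\right) = - 30752 \left(\left(- \frac{882}{\frac{8279}{4266}} + \frac{1642}{2499}\right) - 995\right) = - 30752 \left(\left(\left(-882\right) \frac{4266}{8279} + \frac{1642}{2499}\right) - 995\right) = - 30752 \left(\left(- \frac{3762612}{8279} + \frac{1642}{2499}\right) - 995\right) = - 30752 \left(- \frac{552304310}{1217013} - 995\right) = \left(-30752\right) \left(- \frac{1763232245}{1217013}\right) = \frac{54222917998240}{1217013}$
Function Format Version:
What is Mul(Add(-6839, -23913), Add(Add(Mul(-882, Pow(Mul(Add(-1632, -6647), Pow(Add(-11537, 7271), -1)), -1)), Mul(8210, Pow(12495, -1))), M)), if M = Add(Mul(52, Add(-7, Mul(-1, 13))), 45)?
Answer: Rational(54222917998240, 1217013) ≈ 4.4554e+7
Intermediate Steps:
M = -995 (M = Add(Mul(52, Add(-7, -13)), 45) = Add(Mul(52, -20), 45) = Add(-1040, 45) = -995)
Mul(Add(-6839, -23913), Add(Add(Mul(-882, Pow(Mul(Add(-1632, -6647), Pow(Add(-11537, 7271), -1)), -1)), Mul(8210, Pow(12495, -1))), M)) = Mul(Add(-6839, -23913), Add(Add(Mul(-882, Pow(Mul(Add(-1632, -6647), Pow(Add(-11537, 7271), -1)), -1)), Mul(8210, Pow(12495, -1))), -995)) = Mul(-30752, Add(Add(Mul(-882, Pow(Mul(-8279, Pow(-4266, -1)), -1)), Mul(8210, Rational(1, 12495))), -995)) = Mul(-30752, Add(Add(Mul(-882, Pow(Mul(-8279, Rational(-1, 4266)), -1)), Rational(1642, 2499)), -995)) = Mul(-30752, Add(Add(Mul(-882, Pow(Rational(8279, 4266), -1)), Rational(1642, 2499)), -995)) = Mul(-30752, Add(Add(Mul(-882, Rational(4266, 8279)), Rational(1642, 2499)), -995)) = Mul(-30752, Add(Add(Rational(-3762612, 8279), Rational(1642, 2499)), -995)) = Mul(-30752, Add(Rational(-552304310, 1217013), -995)) = Mul(-30752, Rational(-1763232245, 1217013)) = Rational(54222917998240, 1217013)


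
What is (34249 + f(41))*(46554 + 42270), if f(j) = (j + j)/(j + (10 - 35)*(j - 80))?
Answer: 386351823798/127 ≈ 3.0421e+9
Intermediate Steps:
f(j) = 2*j/(2000 - 24*j) (f(j) = (2*j)/(j - 25*(-80 + j)) = (2*j)/(j + (2000 - 25*j)) = (2*j)/(2000 - 24*j) = 2*j/(2000 - 24*j))
(34249 + f(41))*(46554 + 42270) = (34249 - 1*41/(-1000 + 12*41))*(46554 + 42270) = (34249 - 1*41/(-1000 + 492))*88824 = (34249 - 1*41/(-508))*88824 = (34249 - 1*41*(-1/508))*88824 = (34249 + 41/508)*88824 = (17398533/508)*88824 = 386351823798/127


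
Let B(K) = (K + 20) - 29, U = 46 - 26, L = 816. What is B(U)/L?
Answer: 11/816 ≈ 0.013480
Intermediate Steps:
U = 20
B(K) = -9 + K (B(K) = (20 + K) - 29 = -9 + K)
B(U)/L = (-9 + 20)/816 = 11*(1/816) = 11/816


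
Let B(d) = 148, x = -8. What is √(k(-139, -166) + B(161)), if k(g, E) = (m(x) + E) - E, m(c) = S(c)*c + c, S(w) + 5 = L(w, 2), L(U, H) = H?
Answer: 2*√41 ≈ 12.806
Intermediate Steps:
S(w) = -3 (S(w) = -5 + 2 = -3)
m(c) = -2*c (m(c) = -3*c + c = -2*c)
k(g, E) = 16 (k(g, E) = (-2*(-8) + E) - E = (16 + E) - E = 16)
√(k(-139, -166) + B(161)) = √(16 + 148) = √164 = 2*√41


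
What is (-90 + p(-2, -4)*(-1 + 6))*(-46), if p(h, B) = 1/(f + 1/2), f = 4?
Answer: 36800/9 ≈ 4088.9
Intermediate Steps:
p(h, B) = 2/9 (p(h, B) = 1/(4 + 1/2) = 1/(4 + ½) = 1/(9/2) = 2/9)
(-90 + p(-2, -4)*(-1 + 6))*(-46) = (-90 + 2*(-1 + 6)/9)*(-46) = (-90 + (2/9)*5)*(-46) = (-90 + 10/9)*(-46) = -800/9*(-46) = 36800/9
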